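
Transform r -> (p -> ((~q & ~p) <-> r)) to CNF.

~r | ~p

r -> (p -> ((~q & ~p) <-> r))
≡ ~r | (p -> ((~q & ~p) <-> r))   [eliminate ->]
≡ ~r | ~p | ((~q & ~p) <-> r)   [eliminate ->]
≡ ~r | ~p | (((~q & ~p) -> r) & (r -> (~q & ~p)))   [eliminate <->]
≡ ~r | ~p | ((~(~q & ~p) | r) & (r -> (~q & ~p)))   [eliminate ->]
≡ ~r | ~p | ((~(~q & ~p) | r) & (~r | (~q & ~p)))   [eliminate ->]
≡ ~r | ~p | ((~~q | ~~p | r) & (~r | (~q & ~p)))   [De Morgan]
≡ ~r | ~p | ((q | ~~p | r) & (~r | (~q & ~p)))   [double negation]
≡ ~r | ~p | ((q | p | r) & (~r | (~q & ~p)))   [double negation]
≡ (~r | ~p | q | p | r) & (~r | ~p | ~r | ~q) & (~r | ~p | ~r | ~p)   [distribute | over &]
≡ ~r | ~p   [simplify]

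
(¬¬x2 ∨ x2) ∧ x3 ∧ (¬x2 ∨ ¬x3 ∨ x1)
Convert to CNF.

(¬¬x2 ∨ x2) ∧ x3 ∧ (¬x2 ∨ ¬x3 ∨ x1)
≡ (x2 ∨ x2) ∧ x3 ∧ (¬x2 ∨ ¬x3 ∨ x1)   — double negation
≡ x2 ∧ x3 ∧ (¬x2 ∨ ¬x3 ∨ x1)   — simplify

x2 ∧ x3 ∧ (¬x2 ∨ ¬x3 ∨ x1)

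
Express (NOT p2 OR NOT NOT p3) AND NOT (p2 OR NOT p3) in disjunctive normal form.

(NOT p2 OR NOT NOT p3) AND NOT (p2 OR NOT p3)
= (NOT p2 OR p3) AND NOT (p2 OR NOT p3)
= (NOT p2 OR p3) AND NOT p2 AND NOT NOT p3
= (NOT p2 OR p3) AND NOT p2 AND p3
= (NOT p2 AND NOT p2 AND p3) OR (p3 AND NOT p2 AND p3)
= NOT p2 AND p3

NOT p2 AND p3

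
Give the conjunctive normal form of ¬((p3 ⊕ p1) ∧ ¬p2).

¬((p3 ⊕ p1) ∧ ¬p2)
≡ ¬((p3 ∨ p1) ∧ ¬(p3 ∧ p1) ∧ ¬p2)   [expand ⊕]
≡ ¬(p3 ∨ p1) ∨ ¬¬(p3 ∧ p1) ∨ ¬¬p2   [De Morgan]
≡ (¬p3 ∧ ¬p1) ∨ ¬¬(p3 ∧ p1) ∨ ¬¬p2   [De Morgan]
≡ (¬p3 ∧ ¬p1) ∨ (p3 ∧ p1) ∨ ¬¬p2   [double negation]
≡ (¬p3 ∧ ¬p1) ∨ (p3 ∧ p1) ∨ p2   [double negation]
≡ (¬p3 ∨ p3 ∨ p2) ∧ (¬p3 ∨ p1 ∨ p2) ∧ (¬p1 ∨ p3 ∨ p2) ∧ (¬p1 ∨ p1 ∨ p2)   [distribute ∨ over ∧]
≡ (¬p3 ∨ p1 ∨ p2) ∧ (¬p1 ∨ p3 ∨ p2)   [simplify]

(¬p3 ∨ p1 ∨ p2) ∧ (¬p1 ∨ p3 ∨ p2)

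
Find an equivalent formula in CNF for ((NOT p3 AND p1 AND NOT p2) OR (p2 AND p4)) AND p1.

((NOT p3 AND p1 AND NOT p2) OR (p2 AND p4)) AND p1
= (NOT p3 OR p2) AND (NOT p3 OR p4) AND (p1 OR p2) AND (p1 OR p4) AND (NOT p2 OR p2) AND (NOT p2 OR p4) AND p1   — distribute OR over AND
= (NOT p3 OR p2) AND (NOT p3 OR p4) AND (NOT p2 OR p4) AND p1   — simplify

(NOT p3 OR p2) AND (NOT p3 OR p4) AND (NOT p2 OR p4) AND p1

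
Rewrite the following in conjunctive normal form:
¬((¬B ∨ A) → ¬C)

¬((¬B ∨ A) → ¬C)
≡ ¬(¬(¬B ∨ A) ∨ ¬C)   — eliminate →
≡ ¬¬(¬B ∨ A) ∧ ¬¬C   — De Morgan
≡ (¬B ∨ A) ∧ ¬¬C   — double negation
≡ (¬B ∨ A) ∧ C   — double negation

(¬B ∨ A) ∧ C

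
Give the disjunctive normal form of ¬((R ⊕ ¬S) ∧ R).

¬S ∧ R ∨ ¬R

¬((R ⊕ ¬S) ∧ R)
≡ ¬((R ∧ ¬¬S ∨ ¬R ∧ ¬S) ∧ R)   [expand ⊕]
≡ ¬(R ∧ ¬¬S ∨ ¬R ∧ ¬S) ∨ ¬R   [De Morgan]
≡ ¬(R ∧ ¬¬S) ∧ ¬(¬R ∧ ¬S) ∨ ¬R   [De Morgan]
≡ (¬R ∨ ¬¬¬S) ∧ ¬(¬R ∧ ¬S) ∨ ¬R   [De Morgan]
≡ (¬R ∨ ¬S) ∧ ¬(¬R ∧ ¬S) ∨ ¬R   [double negation]
≡ (¬R ∨ ¬S) ∧ (¬¬R ∨ ¬¬S) ∨ ¬R   [De Morgan]
≡ (¬R ∨ ¬S) ∧ (R ∨ ¬¬S) ∨ ¬R   [double negation]
≡ (¬R ∨ ¬S) ∧ (R ∨ S) ∨ ¬R   [double negation]
≡ ¬R ∧ R ∨ ¬R ∧ S ∨ ¬S ∧ R ∨ ¬S ∧ S ∨ ¬R   [distribute ∧ over ∨]
≡ ¬S ∧ R ∨ ¬R   [simplify]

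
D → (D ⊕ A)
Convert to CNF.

D → (D ⊕ A)
≡ ¬D ∨ (D ⊕ A)   [eliminate →]
≡ ¬D ∨ ((D ∨ A) ∧ ¬(D ∧ A))   [expand ⊕]
≡ ¬D ∨ ((D ∨ A) ∧ (¬D ∨ ¬A))   [De Morgan]
≡ (¬D ∨ D ∨ A) ∧ (¬D ∨ ¬D ∨ ¬A)   [distribute ∨ over ∧]
≡ ¬D ∨ ¬A   [simplify]

¬D ∨ ¬A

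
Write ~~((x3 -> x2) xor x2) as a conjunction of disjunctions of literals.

(~x3 | x2) & ~x2

~~((x3 -> x2) xor x2)
≡ ~~(((x3 -> x2) | x2) & ~((x3 -> x2) & x2))   [expand xor]
≡ ~~((~x3 | x2 | x2) & ~((x3 -> x2) & x2))   [eliminate ->]
≡ ~~((~x3 | x2 | x2) & ~((~x3 | x2) & x2))   [eliminate ->]
≡ (~x3 | x2 | x2) & ~((~x3 | x2) & x2)   [double negation]
≡ (~x3 | x2 | x2) & (~(~x3 | x2) | ~x2)   [De Morgan]
≡ (~x3 | x2 | x2) & ((~~x3 & ~x2) | ~x2)   [De Morgan]
≡ (~x3 | x2 | x2) & ((x3 & ~x2) | ~x2)   [double negation]
≡ (~x3 | x2 | x2) & (x3 | ~x2) & (~x2 | ~x2)   [distribute | over &]
≡ (~x3 | x2) & ~x2   [simplify]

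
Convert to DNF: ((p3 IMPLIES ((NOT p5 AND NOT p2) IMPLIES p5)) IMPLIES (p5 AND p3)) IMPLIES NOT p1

NOT p3 OR (p2 AND NOT p5) OR NOT p1

((p3 IMPLIES ((NOT p5 AND NOT p2) IMPLIES p5)) IMPLIES (p5 AND p3)) IMPLIES NOT p1
⇔ NOT ((p3 IMPLIES ((NOT p5 AND NOT p2) IMPLIES p5)) IMPLIES (p5 AND p3)) OR NOT p1   — eliminate IMPLIES
⇔ NOT (NOT (p3 IMPLIES ((NOT p5 AND NOT p2) IMPLIES p5)) OR (p5 AND p3)) OR NOT p1   — eliminate IMPLIES
⇔ NOT (NOT (NOT p3 OR ((NOT p5 AND NOT p2) IMPLIES p5)) OR (p5 AND p3)) OR NOT p1   — eliminate IMPLIES
⇔ NOT (NOT (NOT p3 OR NOT (NOT p5 AND NOT p2) OR p5) OR (p5 AND p3)) OR NOT p1   — eliminate IMPLIES
⇔ (NOT NOT (NOT p3 OR NOT (NOT p5 AND NOT p2) OR p5) AND NOT (p5 AND p3)) OR NOT p1   — De Morgan
⇔ ((NOT p3 OR NOT (NOT p5 AND NOT p2) OR p5) AND NOT (p5 AND p3)) OR NOT p1   — double negation
⇔ ((NOT p3 OR NOT NOT p5 OR NOT NOT p2 OR p5) AND NOT (p5 AND p3)) OR NOT p1   — De Morgan
⇔ ((NOT p3 OR p5 OR NOT NOT p2 OR p5) AND NOT (p5 AND p3)) OR NOT p1   — double negation
⇔ ((NOT p3 OR p5 OR p2 OR p5) AND NOT (p5 AND p3)) OR NOT p1   — double negation
⇔ ((NOT p3 OR p5 OR p2 OR p5) AND (NOT p5 OR NOT p3)) OR NOT p1   — De Morgan
⇔ (NOT p3 AND NOT p5) OR (NOT p3 AND NOT p3) OR (p5 AND NOT p5) OR (p5 AND NOT p3) OR (p2 AND NOT p5) OR (p2 AND NOT p3) OR (p5 AND NOT p5) OR (p5 AND NOT p3) OR NOT p1   — distribute AND over OR
⇔ NOT p3 OR (p2 AND NOT p5) OR NOT p1   — simplify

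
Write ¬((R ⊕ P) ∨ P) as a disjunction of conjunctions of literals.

¬R ∧ ¬P

¬((R ⊕ P) ∨ P)
= ¬((R ∧ ¬P) ∨ (¬R ∧ P) ∨ P)   [expand ⊕]
= ¬(R ∧ ¬P) ∧ ¬(¬R ∧ P) ∧ ¬P   [De Morgan]
= (¬R ∨ ¬¬P) ∧ ¬(¬R ∧ P) ∧ ¬P   [De Morgan]
= (¬R ∨ P) ∧ ¬(¬R ∧ P) ∧ ¬P   [double negation]
= (¬R ∨ P) ∧ (¬¬R ∨ ¬P) ∧ ¬P   [De Morgan]
= (¬R ∨ P) ∧ (R ∨ ¬P) ∧ ¬P   [double negation]
= (¬R ∧ R ∧ ¬P) ∨ (¬R ∧ ¬P ∧ ¬P) ∨ (P ∧ R ∧ ¬P) ∨ (P ∧ ¬P ∧ ¬P)   [distribute ∧ over ∨]
= ¬R ∧ ¬P   [simplify]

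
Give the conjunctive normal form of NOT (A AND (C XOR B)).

(NOT A OR NOT C OR B) AND (NOT A OR NOT B OR C)

NOT (A AND (C XOR B))
≡ NOT (A AND (C OR B) AND NOT (C AND B))   — expand XOR
≡ NOT A OR NOT (C OR B) OR NOT NOT (C AND B)   — De Morgan
≡ NOT A OR (NOT C AND NOT B) OR NOT NOT (C AND B)   — De Morgan
≡ NOT A OR (NOT C AND NOT B) OR (C AND B)   — double negation
≡ (NOT A OR NOT C OR C) AND (NOT A OR NOT C OR B) AND (NOT A OR NOT B OR C) AND (NOT A OR NOT B OR B)   — distribute OR over AND
≡ (NOT A OR NOT C OR B) AND (NOT A OR NOT B OR C)   — simplify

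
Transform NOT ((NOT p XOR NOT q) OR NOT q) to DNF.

p AND q

NOT ((NOT p XOR NOT q) OR NOT q)
≡ NOT ((NOT p AND NOT NOT q) OR (NOT NOT p AND NOT q) OR NOT q)   — expand XOR
≡ NOT (NOT p AND NOT NOT q) AND NOT (NOT NOT p AND NOT q) AND NOT NOT q   — De Morgan
≡ (NOT NOT p OR NOT NOT NOT q) AND NOT (NOT NOT p AND NOT q) AND NOT NOT q   — De Morgan
≡ (p OR NOT NOT NOT q) AND NOT (NOT NOT p AND NOT q) AND NOT NOT q   — double negation
≡ (p OR NOT q) AND NOT (NOT NOT p AND NOT q) AND NOT NOT q   — double negation
≡ (p OR NOT q) AND (NOT NOT NOT p OR NOT NOT q) AND NOT NOT q   — De Morgan
≡ (p OR NOT q) AND (NOT p OR NOT NOT q) AND NOT NOT q   — double negation
≡ (p OR NOT q) AND (NOT p OR q) AND NOT NOT q   — double negation
≡ (p OR NOT q) AND (NOT p OR q) AND q   — double negation
≡ (p AND NOT p AND q) OR (p AND q AND q) OR (NOT q AND NOT p AND q) OR (NOT q AND q AND q)   — distribute AND over OR
≡ p AND q   — simplify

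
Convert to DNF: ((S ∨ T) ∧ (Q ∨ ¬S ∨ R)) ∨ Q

(S ∧ R) ∨ (T ∧ ¬S) ∨ (T ∧ R) ∨ Q

((S ∨ T) ∧ (Q ∨ ¬S ∨ R)) ∨ Q
= (S ∧ Q) ∨ (S ∧ ¬S) ∨ (S ∧ R) ∨ (T ∧ Q) ∨ (T ∧ ¬S) ∨ (T ∧ R) ∨ Q   — distribute ∧ over ∨
= (S ∧ R) ∨ (T ∧ ¬S) ∨ (T ∧ R) ∨ Q   — simplify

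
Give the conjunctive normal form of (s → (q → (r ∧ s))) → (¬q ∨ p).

(s ∨ ¬q ∨ p) ∧ (¬r ∨ ¬s ∨ ¬q ∨ p)

(s → (q → (r ∧ s))) → (¬q ∨ p)
⇔ ¬(s → (q → (r ∧ s))) ∨ ¬q ∨ p   [eliminate →]
⇔ ¬(¬s ∨ (q → (r ∧ s))) ∨ ¬q ∨ p   [eliminate →]
⇔ ¬(¬s ∨ ¬q ∨ (r ∧ s)) ∨ ¬q ∨ p   [eliminate →]
⇔ (¬¬s ∧ ¬¬q ∧ ¬(r ∧ s)) ∨ ¬q ∨ p   [De Morgan]
⇔ (s ∧ ¬¬q ∧ ¬(r ∧ s)) ∨ ¬q ∨ p   [double negation]
⇔ (s ∧ q ∧ ¬(r ∧ s)) ∨ ¬q ∨ p   [double negation]
⇔ (s ∧ q ∧ (¬r ∨ ¬s)) ∨ ¬q ∨ p   [De Morgan]
⇔ (s ∨ ¬q ∨ p) ∧ (q ∨ ¬q ∨ p) ∧ (¬r ∨ ¬s ∨ ¬q ∨ p)   [distribute ∨ over ∧]
⇔ (s ∨ ¬q ∨ p) ∧ (¬r ∨ ¬s ∨ ¬q ∨ p)   [simplify]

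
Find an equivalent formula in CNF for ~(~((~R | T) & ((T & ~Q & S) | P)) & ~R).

~(~((~R | T) & ((T & ~Q & S) | P)) & ~R)
= ~~((~R | T) & ((T & ~Q & S) | P)) | ~~R
= ((~R | T) & ((T & ~Q & S) | P)) | ~~R
= ((~R | T) & ((T & ~Q & S) | P)) | R
= (~R | T | R) & (T | P | R) & (~Q | P | R) & (S | P | R)
= (T | P | R) & (~Q | P | R) & (S | P | R)

(T | P | R) & (~Q | P | R) & (S | P | R)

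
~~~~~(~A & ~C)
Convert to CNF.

~~~~~(~A & ~C)
= ~~~(~A & ~C)   [double negation]
= ~(~A & ~C)   [double negation]
= ~~A | ~~C   [De Morgan]
= A | ~~C   [double negation]
= A | C   [double negation]

A | C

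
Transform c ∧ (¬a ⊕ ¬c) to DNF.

c ∧ (¬a ⊕ ¬c)
≡ c ∧ (¬a ∧ ¬¬c ∨ ¬¬a ∧ ¬c)   (expand ⊕)
≡ c ∧ (¬a ∧ c ∨ ¬¬a ∧ ¬c)   (double negation)
≡ c ∧ (¬a ∧ c ∨ a ∧ ¬c)   (double negation)
≡ c ∧ ¬a ∧ c ∨ c ∧ a ∧ ¬c   (distribute ∧ over ∨)
≡ c ∧ ¬a   (simplify)

c ∧ ¬a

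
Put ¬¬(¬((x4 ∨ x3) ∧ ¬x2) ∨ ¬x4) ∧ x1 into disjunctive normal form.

¬¬(¬((x4 ∨ x3) ∧ ¬x2) ∨ ¬x4) ∧ x1
= (¬((x4 ∨ x3) ∧ ¬x2) ∨ ¬x4) ∧ x1   (double negation)
= (¬(x4 ∨ x3) ∨ ¬¬x2 ∨ ¬x4) ∧ x1   (De Morgan)
= ((¬x4 ∧ ¬x3) ∨ ¬¬x2 ∨ ¬x4) ∧ x1   (De Morgan)
= ((¬x4 ∧ ¬x3) ∨ x2 ∨ ¬x4) ∧ x1   (double negation)
= (¬x4 ∧ ¬x3 ∧ x1) ∨ (x2 ∧ x1) ∨ (¬x4 ∧ x1)   (distribute ∧ over ∨)
= (x2 ∧ x1) ∨ (¬x4 ∧ x1)   (simplify)

(x2 ∧ x1) ∨ (¬x4 ∧ x1)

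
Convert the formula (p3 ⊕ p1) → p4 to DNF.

(¬p3 ∧ ¬p1) ∨ (p1 ∧ p3) ∨ p4

(p3 ⊕ p1) → p4
≡ ¬(p3 ⊕ p1) ∨ p4   [eliminate →]
≡ ¬((p3 ∧ ¬p1) ∨ (¬p3 ∧ p1)) ∨ p4   [expand ⊕]
≡ (¬(p3 ∧ ¬p1) ∧ ¬(¬p3 ∧ p1)) ∨ p4   [De Morgan]
≡ ((¬p3 ∨ ¬¬p1) ∧ ¬(¬p3 ∧ p1)) ∨ p4   [De Morgan]
≡ ((¬p3 ∨ p1) ∧ ¬(¬p3 ∧ p1)) ∨ p4   [double negation]
≡ ((¬p3 ∨ p1) ∧ (¬¬p3 ∨ ¬p1)) ∨ p4   [De Morgan]
≡ ((¬p3 ∨ p1) ∧ (p3 ∨ ¬p1)) ∨ p4   [double negation]
≡ (¬p3 ∧ p3) ∨ (¬p3 ∧ ¬p1) ∨ (p1 ∧ p3) ∨ (p1 ∧ ¬p1) ∨ p4   [distribute ∧ over ∨]
≡ (¬p3 ∧ ¬p1) ∨ (p1 ∧ p3) ∨ p4   [simplify]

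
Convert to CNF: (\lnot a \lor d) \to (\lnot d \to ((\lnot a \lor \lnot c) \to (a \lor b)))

a \lor d \lor b

(\lnot a \lor d) \to (\lnot d \to ((\lnot a \lor \lnot c) \to (a \lor b)))
= \lnot (\lnot a \lor d) \lor (\lnot d \to ((\lnot a \lor \lnot c) \to (a \lor b)))   — eliminate \to
= \lnot (\lnot a \lor d) \lor \lnot \lnot d \lor ((\lnot a \lor \lnot c) \to (a \lor b))   — eliminate \to
= \lnot (\lnot a \lor d) \lor \lnot \lnot d \lor \lnot (\lnot a \lor \lnot c) \lor a \lor b   — eliminate \to
= (\lnot \lnot a \land \lnot d) \lor \lnot \lnot d \lor \lnot (\lnot a \lor \lnot c) \lor a \lor b   — De Morgan
= (a \land \lnot d) \lor \lnot \lnot d \lor \lnot (\lnot a \lor \lnot c) \lor a \lor b   — double negation
= (a \land \lnot d) \lor d \lor \lnot (\lnot a \lor \lnot c) \lor a \lor b   — double negation
= (a \land \lnot d) \lor d \lor (\lnot \lnot a \land \lnot \lnot c) \lor a \lor b   — De Morgan
= (a \land \lnot d) \lor d \lor (a \land \lnot \lnot c) \lor a \lor b   — double negation
= (a \land \lnot d) \lor d \lor (a \land c) \lor a \lor b   — double negation
= (a \lor d \lor a \lor a \lor b) \land (a \lor d \lor c \lor a \lor b) \land (\lnot d \lor d \lor a \lor a \lor b) \land (\lnot d \lor d \lor c \lor a \lor b)   — distribute \lor over \land
= a \lor d \lor b   — simplify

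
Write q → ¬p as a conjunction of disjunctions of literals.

q → ¬p
= ¬q ∨ ¬p   (eliminate →)

¬q ∨ ¬p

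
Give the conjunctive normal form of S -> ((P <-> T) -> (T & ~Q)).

S -> ((P <-> T) -> (T & ~Q))
≡ ~S | ((P <-> T) -> (T & ~Q))   [eliminate ->]
≡ ~S | ~(P <-> T) | (T & ~Q)   [eliminate ->]
≡ ~S | ~((P -> T) & (T -> P)) | (T & ~Q)   [eliminate <->]
≡ ~S | ~((~P | T) & (T -> P)) | (T & ~Q)   [eliminate ->]
≡ ~S | ~((~P | T) & (~T | P)) | (T & ~Q)   [eliminate ->]
≡ ~S | ~(~P | T) | ~(~T | P) | (T & ~Q)   [De Morgan]
≡ ~S | (~~P & ~T) | ~(~T | P) | (T & ~Q)   [De Morgan]
≡ ~S | (P & ~T) | ~(~T | P) | (T & ~Q)   [double negation]
≡ ~S | (P & ~T) | (~~T & ~P) | (T & ~Q)   [De Morgan]
≡ ~S | (P & ~T) | (T & ~P) | (T & ~Q)   [double negation]
≡ (~S | P | T | T) & (~S | P | T | ~Q) & (~S | P | ~P | T) & (~S | P | ~P | ~Q) & (~S | ~T | T | T) & (~S | ~T | T | ~Q) & (~S | ~T | ~P | T) & (~S | ~T | ~P | ~Q)   [distribute | over &]
≡ (~S | P | T) & (~S | ~T | ~P | ~Q)   [simplify]

(~S | P | T) & (~S | ~T | ~P | ~Q)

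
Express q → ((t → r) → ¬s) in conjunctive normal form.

q → ((t → r) → ¬s)
≡ ¬q ∨ ((t → r) → ¬s)   [eliminate →]
≡ ¬q ∨ ¬(t → r) ∨ ¬s   [eliminate →]
≡ ¬q ∨ ¬(¬t ∨ r) ∨ ¬s   [eliminate →]
≡ ¬q ∨ (¬¬t ∧ ¬r) ∨ ¬s   [De Morgan]
≡ ¬q ∨ (t ∧ ¬r) ∨ ¬s   [double negation]
≡ (¬q ∨ t ∨ ¬s) ∧ (¬q ∨ ¬r ∨ ¬s)   [distribute ∨ over ∧]

(¬q ∨ t ∨ ¬s) ∧ (¬q ∨ ¬r ∨ ¬s)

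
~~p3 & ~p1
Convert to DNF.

~~p3 & ~p1
= p3 & ~p1   (double negation)

p3 & ~p1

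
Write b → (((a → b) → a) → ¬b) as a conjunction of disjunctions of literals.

b → (((a → b) → a) → ¬b)
⇔ ¬b ∨ (((a → b) → a) → ¬b)   [eliminate →]
⇔ ¬b ∨ ¬((a → b) → a) ∨ ¬b   [eliminate →]
⇔ ¬b ∨ ¬(¬(a → b) ∨ a) ∨ ¬b   [eliminate →]
⇔ ¬b ∨ ¬(¬(¬a ∨ b) ∨ a) ∨ ¬b   [eliminate →]
⇔ ¬b ∨ ¬¬(¬a ∨ b) ∧ ¬a ∨ ¬b   [De Morgan]
⇔ ¬b ∨ (¬a ∨ b) ∧ ¬a ∨ ¬b   [double negation]
⇔ (¬b ∨ ¬a ∨ b ∨ ¬b) ∧ (¬b ∨ ¬a ∨ ¬b)   [distribute ∨ over ∧]
⇔ ¬b ∨ ¬a   [simplify]

¬b ∨ ¬a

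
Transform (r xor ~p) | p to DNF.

(r xor ~p) | p
≡ (r & ~~p) | (~r & ~p) | p   [expand xor]
≡ (r & p) | (~r & ~p) | p   [double negation]
≡ (~r & ~p) | p   [simplify]

(~r & ~p) | p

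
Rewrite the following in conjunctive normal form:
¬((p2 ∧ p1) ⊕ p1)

¬p1 ∨ p2

¬((p2 ∧ p1) ⊕ p1)
= ¬(((p2 ∧ p1) ∨ p1) ∧ ¬(p2 ∧ p1 ∧ p1))   [expand ⊕]
= ¬((p2 ∧ p1) ∨ p1) ∨ ¬¬(p2 ∧ p1 ∧ p1)   [De Morgan]
= (¬(p2 ∧ p1) ∧ ¬p1) ∨ ¬¬(p2 ∧ p1 ∧ p1)   [De Morgan]
= ((¬p2 ∨ ¬p1) ∧ ¬p1) ∨ ¬¬(p2 ∧ p1 ∧ p1)   [De Morgan]
= ((¬p2 ∨ ¬p1) ∧ ¬p1) ∨ (p2 ∧ p1 ∧ p1)   [double negation]
= (¬p2 ∨ ¬p1 ∨ p2) ∧ (¬p2 ∨ ¬p1 ∨ p1) ∧ (¬p2 ∨ ¬p1 ∨ p1) ∧ (¬p1 ∨ p2) ∧ (¬p1 ∨ p1) ∧ (¬p1 ∨ p1)   [distribute ∨ over ∧]
= ¬p1 ∨ p2   [simplify]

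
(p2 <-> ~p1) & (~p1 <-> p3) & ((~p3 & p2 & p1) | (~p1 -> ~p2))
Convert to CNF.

(p2 <-> ~p1) & (~p1 <-> p3) & ((~p3 & p2 & p1) | (~p1 -> ~p2))
≡ (p2 -> ~p1) & (~p1 -> p2) & (~p1 <-> p3) & ((~p3 & p2 & p1) | (~p1 -> ~p2))
≡ (~p2 | ~p1) & (~p1 -> p2) & (~p1 <-> p3) & ((~p3 & p2 & p1) | (~p1 -> ~p2))
≡ (~p2 | ~p1) & (~~p1 | p2) & (~p1 <-> p3) & ((~p3 & p2 & p1) | (~p1 -> ~p2))
≡ (~p2 | ~p1) & (~~p1 | p2) & (~p1 -> p3) & (p3 -> ~p1) & ((~p3 & p2 & p1) | (~p1 -> ~p2))
≡ (~p2 | ~p1) & (~~p1 | p2) & (~~p1 | p3) & (p3 -> ~p1) & ((~p3 & p2 & p1) | (~p1 -> ~p2))
≡ (~p2 | ~p1) & (~~p1 | p2) & (~~p1 | p3) & (~p3 | ~p1) & ((~p3 & p2 & p1) | (~p1 -> ~p2))
≡ (~p2 | ~p1) & (~~p1 | p2) & (~~p1 | p3) & (~p3 | ~p1) & ((~p3 & p2 & p1) | ~~p1 | ~p2)
≡ (~p2 | ~p1) & (p1 | p2) & (~~p1 | p3) & (~p3 | ~p1) & ((~p3 & p2 & p1) | ~~p1 | ~p2)
≡ (~p2 | ~p1) & (p1 | p2) & (p1 | p3) & (~p3 | ~p1) & ((~p3 & p2 & p1) | ~~p1 | ~p2)
≡ (~p2 | ~p1) & (p1 | p2) & (p1 | p3) & (~p3 | ~p1) & ((~p3 & p2 & p1) | p1 | ~p2)
≡ (~p2 | ~p1) & (p1 | p2) & (p1 | p3) & (~p3 | ~p1) & (~p3 | p1 | ~p2) & (p2 | p1 | ~p2) & (p1 | p1 | ~p2)
≡ (~p2 | ~p1) & (p1 | p2) & (p1 | p3) & (~p3 | ~p1) & (p1 | ~p2)

(~p2 | ~p1) & (p1 | p2) & (p1 | p3) & (~p3 | ~p1) & (p1 | ~p2)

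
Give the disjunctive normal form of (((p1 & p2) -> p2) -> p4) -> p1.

(~p1 & ~p4) | (~p2 & ~p4) | (p2 & ~p4) | p1

(((p1 & p2) -> p2) -> p4) -> p1
= ~(((p1 & p2) -> p2) -> p4) | p1   [eliminate ->]
= ~(~((p1 & p2) -> p2) | p4) | p1   [eliminate ->]
= ~(~(~(p1 & p2) | p2) | p4) | p1   [eliminate ->]
= (~~(~(p1 & p2) | p2) & ~p4) | p1   [De Morgan]
= ((~(p1 & p2) | p2) & ~p4) | p1   [double negation]
= ((~p1 | ~p2 | p2) & ~p4) | p1   [De Morgan]
= (~p1 & ~p4) | (~p2 & ~p4) | (p2 & ~p4) | p1   [distribute & over |]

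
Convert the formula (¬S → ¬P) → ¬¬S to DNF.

(¬S → ¬P) → ¬¬S
⇔ ¬(¬S → ¬P) ∨ ¬¬S
⇔ ¬(¬¬S ∨ ¬P) ∨ ¬¬S
⇔ (¬¬¬S ∧ ¬¬P) ∨ ¬¬S
⇔ (¬S ∧ ¬¬P) ∨ ¬¬S
⇔ (¬S ∧ P) ∨ ¬¬S
⇔ (¬S ∧ P) ∨ S

(¬S ∧ P) ∨ S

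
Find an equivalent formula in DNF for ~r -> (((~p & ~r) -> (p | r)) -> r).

~r -> (((~p & ~r) -> (p | r)) -> r)
⇔ ~~r | (((~p & ~r) -> (p | r)) -> r)   [eliminate ->]
⇔ ~~r | ~((~p & ~r) -> (p | r)) | r   [eliminate ->]
⇔ ~~r | ~(~(~p & ~r) | p | r) | r   [eliminate ->]
⇔ r | ~(~(~p & ~r) | p | r) | r   [double negation]
⇔ r | (~~(~p & ~r) & ~p & ~r) | r   [De Morgan]
⇔ r | (~p & ~r & ~p & ~r) | r   [double negation]
⇔ r | (~p & ~r)   [simplify]

r | (~p & ~r)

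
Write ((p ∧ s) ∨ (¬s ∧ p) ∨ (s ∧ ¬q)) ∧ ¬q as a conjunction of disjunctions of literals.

(p ∨ s) ∧ ¬q

((p ∧ s) ∨ (¬s ∧ p) ∨ (s ∧ ¬q)) ∧ ¬q
= (p ∨ ¬s ∨ s) ∧ (p ∨ ¬s ∨ ¬q) ∧ (p ∨ p ∨ s) ∧ (p ∨ p ∨ ¬q) ∧ (s ∨ ¬s ∨ s) ∧ (s ∨ ¬s ∨ ¬q) ∧ (s ∨ p ∨ s) ∧ (s ∨ p ∨ ¬q) ∧ ¬q   [distribute ∨ over ∧]
= (p ∨ s) ∧ ¬q   [simplify]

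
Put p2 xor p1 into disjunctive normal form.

p2 xor p1
⇔ (p2 & ~p1) | (~p2 & p1)   [expand xor]

(p2 & ~p1) | (~p2 & p1)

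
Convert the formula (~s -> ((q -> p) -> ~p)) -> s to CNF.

(~s -> ((q -> p) -> ~p)) -> s
≡ ~(~s -> ((q -> p) -> ~p)) | s
≡ ~(~~s | ((q -> p) -> ~p)) | s
≡ ~(~~s | ~(q -> p) | ~p) | s
≡ ~(~~s | ~(~q | p) | ~p) | s
≡ (~~~s & ~~(~q | p) & ~~p) | s
≡ (~s & ~~(~q | p) & ~~p) | s
≡ (~s & (~q | p) & ~~p) | s
≡ (~s & (~q | p) & p) | s
≡ (~s | s) & (~q | p | s) & (p | s)
≡ p | s

p | s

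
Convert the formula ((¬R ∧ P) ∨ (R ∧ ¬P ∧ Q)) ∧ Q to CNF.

((¬R ∧ P) ∨ (R ∧ ¬P ∧ Q)) ∧ Q
≡ (¬R ∨ R) ∧ (¬R ∨ ¬P) ∧ (¬R ∨ Q) ∧ (P ∨ R) ∧ (P ∨ ¬P) ∧ (P ∨ Q) ∧ Q
≡ (¬R ∨ ¬P) ∧ (P ∨ R) ∧ Q

(¬R ∨ ¬P) ∧ (P ∨ R) ∧ Q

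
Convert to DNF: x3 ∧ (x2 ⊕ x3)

x3 ∧ ¬x2

x3 ∧ (x2 ⊕ x3)
≡ x3 ∧ (x2 ∧ ¬x3 ∨ ¬x2 ∧ x3)   [expand ⊕]
≡ x3 ∧ x2 ∧ ¬x3 ∨ x3 ∧ ¬x2 ∧ x3   [distribute ∧ over ∨]
≡ x3 ∧ ¬x2   [simplify]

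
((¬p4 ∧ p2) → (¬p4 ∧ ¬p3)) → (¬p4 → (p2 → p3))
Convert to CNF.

p4 ∨ p3 ∨ ¬p2

((¬p4 ∧ p2) → (¬p4 ∧ ¬p3)) → (¬p4 → (p2 → p3))
≡ ¬((¬p4 ∧ p2) → (¬p4 ∧ ¬p3)) ∨ (¬p4 → (p2 → p3))
≡ ¬(¬(¬p4 ∧ p2) ∨ (¬p4 ∧ ¬p3)) ∨ (¬p4 → (p2 → p3))
≡ ¬(¬(¬p4 ∧ p2) ∨ (¬p4 ∧ ¬p3)) ∨ ¬¬p4 ∨ (p2 → p3)
≡ ¬(¬(¬p4 ∧ p2) ∨ (¬p4 ∧ ¬p3)) ∨ ¬¬p4 ∨ ¬p2 ∨ p3
≡ (¬¬(¬p4 ∧ p2) ∧ ¬(¬p4 ∧ ¬p3)) ∨ ¬¬p4 ∨ ¬p2 ∨ p3
≡ (¬p4 ∧ p2 ∧ ¬(¬p4 ∧ ¬p3)) ∨ ¬¬p4 ∨ ¬p2 ∨ p3
≡ (¬p4 ∧ p2 ∧ (¬¬p4 ∨ ¬¬p3)) ∨ ¬¬p4 ∨ ¬p2 ∨ p3
≡ (¬p4 ∧ p2 ∧ (p4 ∨ ¬¬p3)) ∨ ¬¬p4 ∨ ¬p2 ∨ p3
≡ (¬p4 ∧ p2 ∧ (p4 ∨ p3)) ∨ ¬¬p4 ∨ ¬p2 ∨ p3
≡ (¬p4 ∧ p2 ∧ (p4 ∨ p3)) ∨ p4 ∨ ¬p2 ∨ p3
≡ (¬p4 ∨ p4 ∨ ¬p2 ∨ p3) ∧ (p2 ∨ p4 ∨ ¬p2 ∨ p3) ∧ (p4 ∨ p3 ∨ p4 ∨ ¬p2 ∨ p3)
≡ p4 ∨ p3 ∨ ¬p2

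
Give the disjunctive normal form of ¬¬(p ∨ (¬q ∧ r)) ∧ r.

¬¬(p ∨ (¬q ∧ r)) ∧ r
⇔ (p ∨ (¬q ∧ r)) ∧ r   [double negation]
⇔ (p ∧ r) ∨ (¬q ∧ r ∧ r)   [distribute ∧ over ∨]
⇔ (p ∧ r) ∨ (¬q ∧ r)   [simplify]

(p ∧ r) ∨ (¬q ∧ r)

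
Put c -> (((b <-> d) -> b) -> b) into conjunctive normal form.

~c | ~d | b

c -> (((b <-> d) -> b) -> b)
= ~c | (((b <-> d) -> b) -> b)   [eliminate ->]
= ~c | ~((b <-> d) -> b) | b   [eliminate ->]
= ~c | ~(~(b <-> d) | b) | b   [eliminate ->]
= ~c | ~(~((b -> d) & (d -> b)) | b) | b   [eliminate <->]
= ~c | ~(~((~b | d) & (d -> b)) | b) | b   [eliminate ->]
= ~c | ~(~((~b | d) & (~d | b)) | b) | b   [eliminate ->]
= ~c | (~~((~b | d) & (~d | b)) & ~b) | b   [De Morgan]
= ~c | ((~b | d) & (~d | b) & ~b) | b   [double negation]
= (~c | ~b | d | b) & (~c | ~d | b | b) & (~c | ~b | b)   [distribute | over &]
= ~c | ~d | b   [simplify]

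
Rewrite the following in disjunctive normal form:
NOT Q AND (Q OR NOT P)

NOT Q AND (Q OR NOT P)
= (NOT Q AND Q) OR (NOT Q AND NOT P)   (distribute AND over OR)
= NOT Q AND NOT P   (simplify)

NOT Q AND NOT P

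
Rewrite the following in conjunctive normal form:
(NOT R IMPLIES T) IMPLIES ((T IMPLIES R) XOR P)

(NOT R IMPLIES T) IMPLIES ((T IMPLIES R) XOR P)
≡ NOT (NOT R IMPLIES T) OR ((T IMPLIES R) XOR P)   [eliminate IMPLIES]
≡ NOT (NOT NOT R OR T) OR ((T IMPLIES R) XOR P)   [eliminate IMPLIES]
≡ NOT (NOT NOT R OR T) OR (((T IMPLIES R) OR P) AND NOT ((T IMPLIES R) AND P))   [expand XOR]
≡ NOT (NOT NOT R OR T) OR ((NOT T OR R OR P) AND NOT ((T IMPLIES R) AND P))   [eliminate IMPLIES]
≡ NOT (NOT NOT R OR T) OR ((NOT T OR R OR P) AND NOT ((NOT T OR R) AND P))   [eliminate IMPLIES]
≡ (NOT NOT NOT R AND NOT T) OR ((NOT T OR R OR P) AND NOT ((NOT T OR R) AND P))   [De Morgan]
≡ (NOT R AND NOT T) OR ((NOT T OR R OR P) AND NOT ((NOT T OR R) AND P))   [double negation]
≡ (NOT R AND NOT T) OR ((NOT T OR R OR P) AND (NOT (NOT T OR R) OR NOT P))   [De Morgan]
≡ (NOT R AND NOT T) OR ((NOT T OR R OR P) AND ((NOT NOT T AND NOT R) OR NOT P))   [De Morgan]
≡ (NOT R AND NOT T) OR ((NOT T OR R OR P) AND ((T AND NOT R) OR NOT P))   [double negation]
≡ (NOT R OR NOT T OR R OR P) AND (NOT R OR T OR NOT P) AND (NOT R OR NOT R OR NOT P) AND (NOT T OR NOT T OR R OR P) AND (NOT T OR T OR NOT P) AND (NOT T OR NOT R OR NOT P)   [distribute OR over AND]
≡ (NOT R OR NOT P) AND (NOT T OR R OR P)   [simplify]

(NOT R OR NOT P) AND (NOT T OR R OR P)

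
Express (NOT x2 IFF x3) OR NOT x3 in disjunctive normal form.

(NOT x2 IFF x3) OR NOT x3
≡ ((NOT x2 IMPLIES x3) AND (x3 IMPLIES NOT x2)) OR NOT x3   [eliminate IFF]
≡ ((NOT NOT x2 OR x3) AND (x3 IMPLIES NOT x2)) OR NOT x3   [eliminate IMPLIES]
≡ ((NOT NOT x2 OR x3) AND (NOT x3 OR NOT x2)) OR NOT x3   [eliminate IMPLIES]
≡ ((x2 OR x3) AND (NOT x3 OR NOT x2)) OR NOT x3   [double negation]
≡ (x2 AND NOT x3) OR (x2 AND NOT x2) OR (x3 AND NOT x3) OR (x3 AND NOT x2) OR NOT x3   [distribute AND over OR]
≡ (x3 AND NOT x2) OR NOT x3   [simplify]

(x3 AND NOT x2) OR NOT x3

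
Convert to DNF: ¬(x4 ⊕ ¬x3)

(¬x4 ∧ x3) ∨ (¬x3 ∧ x4)

¬(x4 ⊕ ¬x3)
= ¬((x4 ∧ ¬¬x3) ∨ (¬x4 ∧ ¬x3))   (expand ⊕)
= ¬(x4 ∧ ¬¬x3) ∧ ¬(¬x4 ∧ ¬x3)   (De Morgan)
= (¬x4 ∨ ¬¬¬x3) ∧ ¬(¬x4 ∧ ¬x3)   (De Morgan)
= (¬x4 ∨ ¬x3) ∧ ¬(¬x4 ∧ ¬x3)   (double negation)
= (¬x4 ∨ ¬x3) ∧ (¬¬x4 ∨ ¬¬x3)   (De Morgan)
= (¬x4 ∨ ¬x3) ∧ (x4 ∨ ¬¬x3)   (double negation)
= (¬x4 ∨ ¬x3) ∧ (x4 ∨ x3)   (double negation)
= (¬x4 ∧ x4) ∨ (¬x4 ∧ x3) ∨ (¬x3 ∧ x4) ∨ (¬x3 ∧ x3)   (distribute ∧ over ∨)
= (¬x4 ∧ x3) ∨ (¬x3 ∧ x4)   (simplify)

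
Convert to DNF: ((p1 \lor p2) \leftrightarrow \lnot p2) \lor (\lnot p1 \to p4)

((p1 \lor p2) \leftrightarrow \lnot p2) \lor (\lnot p1 \to p4)
= (((p1 \lor p2) \to \lnot p2) \land (\lnot p2 \to (p1 \lor p2))) \lor (\lnot p1 \to p4)   [eliminate \leftrightarrow]
= ((\lnot (p1 \lor p2) \lor \lnot p2) \land (\lnot p2 \to (p1 \lor p2))) \lor (\lnot p1 \to p4)   [eliminate \to]
= ((\lnot (p1 \lor p2) \lor \lnot p2) \land (\lnot \lnot p2 \lor p1 \lor p2)) \lor (\lnot p1 \to p4)   [eliminate \to]
= ((\lnot (p1 \lor p2) \lor \lnot p2) \land (\lnot \lnot p2 \lor p1 \lor p2)) \lor \lnot \lnot p1 \lor p4   [eliminate \to]
= (((\lnot p1 \land \lnot p2) \lor \lnot p2) \land (\lnot \lnot p2 \lor p1 \lor p2)) \lor \lnot \lnot p1 \lor p4   [De Morgan]
= (((\lnot p1 \land \lnot p2) \lor \lnot p2) \land (p2 \lor p1 \lor p2)) \lor \lnot \lnot p1 \lor p4   [double negation]
= (((\lnot p1 \land \lnot p2) \lor \lnot p2) \land (p2 \lor p1 \lor p2)) \lor p1 \lor p4   [double negation]
= (\lnot p1 \land \lnot p2 \land p2) \lor (\lnot p1 \land \lnot p2 \land p1) \lor (\lnot p1 \land \lnot p2 \land p2) \lor (\lnot p2 \land p2) \lor (\lnot p2 \land p1) \lor (\lnot p2 \land p2) \lor p1 \lor p4   [distribute \land over \lor]
= p1 \lor p4   [simplify]

p1 \lor p4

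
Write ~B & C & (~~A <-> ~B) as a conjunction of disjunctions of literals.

~B & C & (~~A <-> ~B)
≡ ~B & C & (~~A -> ~B) & (~B -> ~~A)   — eliminate <->
≡ ~B & C & (~~~A | ~B) & (~B -> ~~A)   — eliminate ->
≡ ~B & C & (~~~A | ~B) & (~~B | ~~A)   — eliminate ->
≡ ~B & C & (~A | ~B) & (~~B | ~~A)   — double negation
≡ ~B & C & (~A | ~B) & (B | ~~A)   — double negation
≡ ~B & C & (~A | ~B) & (B | A)   — double negation
≡ ~B & C & (B | A)   — simplify

~B & C & (B | A)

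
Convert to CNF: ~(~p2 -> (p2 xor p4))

~(~p2 -> (p2 xor p4))
= ~(~~p2 | (p2 xor p4))   (eliminate ->)
= ~(~~p2 | ((p2 | p4) & ~(p2 & p4)))   (expand xor)
= ~~~p2 & ~((p2 | p4) & ~(p2 & p4))   (De Morgan)
= ~p2 & ~((p2 | p4) & ~(p2 & p4))   (double negation)
= ~p2 & (~(p2 | p4) | ~~(p2 & p4))   (De Morgan)
= ~p2 & ((~p2 & ~p4) | ~~(p2 & p4))   (De Morgan)
= ~p2 & ((~p2 & ~p4) | (p2 & p4))   (double negation)
= ~p2 & (~p2 | p2) & (~p2 | p4) & (~p4 | p2) & (~p4 | p4)   (distribute | over &)
= ~p2 & (~p4 | p2)   (simplify)

~p2 & (~p4 | p2)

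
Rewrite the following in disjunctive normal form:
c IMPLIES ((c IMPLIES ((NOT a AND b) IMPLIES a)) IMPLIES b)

NOT c OR b

c IMPLIES ((c IMPLIES ((NOT a AND b) IMPLIES a)) IMPLIES b)
≡ NOT c OR ((c IMPLIES ((NOT a AND b) IMPLIES a)) IMPLIES b)   [eliminate IMPLIES]
≡ NOT c OR NOT (c IMPLIES ((NOT a AND b) IMPLIES a)) OR b   [eliminate IMPLIES]
≡ NOT c OR NOT (NOT c OR ((NOT a AND b) IMPLIES a)) OR b   [eliminate IMPLIES]
≡ NOT c OR NOT (NOT c OR NOT (NOT a AND b) OR a) OR b   [eliminate IMPLIES]
≡ NOT c OR (NOT NOT c AND NOT NOT (NOT a AND b) AND NOT a) OR b   [De Morgan]
≡ NOT c OR (c AND NOT NOT (NOT a AND b) AND NOT a) OR b   [double negation]
≡ NOT c OR (c AND NOT a AND b AND NOT a) OR b   [double negation]
≡ NOT c OR b   [simplify]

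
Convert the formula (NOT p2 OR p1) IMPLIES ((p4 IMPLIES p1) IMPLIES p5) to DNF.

(p2 AND NOT p1) OR (p4 AND NOT p1) OR p5

(NOT p2 OR p1) IMPLIES ((p4 IMPLIES p1) IMPLIES p5)
≡ NOT (NOT p2 OR p1) OR ((p4 IMPLIES p1) IMPLIES p5)   (eliminate IMPLIES)
≡ NOT (NOT p2 OR p1) OR NOT (p4 IMPLIES p1) OR p5   (eliminate IMPLIES)
≡ NOT (NOT p2 OR p1) OR NOT (NOT p4 OR p1) OR p5   (eliminate IMPLIES)
≡ (NOT NOT p2 AND NOT p1) OR NOT (NOT p4 OR p1) OR p5   (De Morgan)
≡ (p2 AND NOT p1) OR NOT (NOT p4 OR p1) OR p5   (double negation)
≡ (p2 AND NOT p1) OR (NOT NOT p4 AND NOT p1) OR p5   (De Morgan)
≡ (p2 AND NOT p1) OR (p4 AND NOT p1) OR p5   (double negation)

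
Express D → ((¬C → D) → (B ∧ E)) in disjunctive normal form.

D → ((¬C → D) → (B ∧ E))
≡ ¬D ∨ ((¬C → D) → (B ∧ E))   — eliminate →
≡ ¬D ∨ ¬(¬C → D) ∨ (B ∧ E)   — eliminate →
≡ ¬D ∨ ¬(¬¬C ∨ D) ∨ (B ∧ E)   — eliminate →
≡ ¬D ∨ (¬¬¬C ∧ ¬D) ∨ (B ∧ E)   — De Morgan
≡ ¬D ∨ (¬C ∧ ¬D) ∨ (B ∧ E)   — double negation
≡ ¬D ∨ (B ∧ E)   — simplify

¬D ∨ (B ∧ E)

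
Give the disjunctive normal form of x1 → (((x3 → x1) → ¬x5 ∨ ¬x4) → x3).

x1 → (((x3 → x1) → ¬x5 ∨ ¬x4) → x3)
≡ ¬x1 ∨ (((x3 → x1) → ¬x5 ∨ ¬x4) → x3)
≡ ¬x1 ∨ ¬((x3 → x1) → ¬x5 ∨ ¬x4) ∨ x3
≡ ¬x1 ∨ ¬(¬(x3 → x1) ∨ ¬x5 ∨ ¬x4) ∨ x3
≡ ¬x1 ∨ ¬(¬(¬x3 ∨ x1) ∨ ¬x5 ∨ ¬x4) ∨ x3
≡ ¬x1 ∨ ¬¬(¬x3 ∨ x1) ∧ ¬¬x5 ∧ ¬¬x4 ∨ x3
≡ ¬x1 ∨ (¬x3 ∨ x1) ∧ ¬¬x5 ∧ ¬¬x4 ∨ x3
≡ ¬x1 ∨ (¬x3 ∨ x1) ∧ x5 ∧ ¬¬x4 ∨ x3
≡ ¬x1 ∨ (¬x3 ∨ x1) ∧ x5 ∧ x4 ∨ x3
≡ ¬x1 ∨ ¬x3 ∧ x5 ∧ x4 ∨ x1 ∧ x5 ∧ x4 ∨ x3

¬x1 ∨ ¬x3 ∧ x5 ∧ x4 ∨ x1 ∧ x5 ∧ x4 ∨ x3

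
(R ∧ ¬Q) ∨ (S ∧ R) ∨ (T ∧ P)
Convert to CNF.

(R ∨ T) ∧ (R ∨ P) ∧ (¬Q ∨ S ∨ T) ∧ (¬Q ∨ S ∨ P)

(R ∧ ¬Q) ∨ (S ∧ R) ∨ (T ∧ P)
≡ (R ∨ S ∨ T) ∧ (R ∨ S ∨ P) ∧ (R ∨ R ∨ T) ∧ (R ∨ R ∨ P) ∧ (¬Q ∨ S ∨ T) ∧ (¬Q ∨ S ∨ P) ∧ (¬Q ∨ R ∨ T) ∧ (¬Q ∨ R ∨ P)   — distribute ∨ over ∧
≡ (R ∨ T) ∧ (R ∨ P) ∧ (¬Q ∨ S ∨ T) ∧ (¬Q ∨ S ∨ P)   — simplify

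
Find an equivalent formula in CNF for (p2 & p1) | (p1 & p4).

(p2 & p1) | (p1 & p4)
= (p2 | p1) & (p2 | p4) & (p1 | p1) & (p1 | p4)   (distribute | over &)
= (p2 | p4) & p1   (simplify)

(p2 | p4) & p1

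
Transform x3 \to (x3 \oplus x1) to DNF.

\lnot x3 \lor (x3 \land \lnot x1)

x3 \to (x3 \oplus x1)
⇔ \lnot x3 \lor (x3 \oplus x1)   (eliminate \to)
⇔ \lnot x3 \lor (x3 \land \lnot x1) \lor (\lnot x3 \land x1)   (expand \oplus)
⇔ \lnot x3 \lor (x3 \land \lnot x1)   (simplify)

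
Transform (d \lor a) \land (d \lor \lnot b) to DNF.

(d \lor a) \land (d \lor \lnot b)
⇔ (d \land d) \lor (d \land \lnot b) \lor (a \land d) \lor (a \land \lnot b)   (distribute \land over \lor)
⇔ d \lor (a \land \lnot b)   (simplify)

d \lor (a \land \lnot b)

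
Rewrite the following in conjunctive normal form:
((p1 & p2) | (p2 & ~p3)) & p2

((p1 & p2) | (p2 & ~p3)) & p2
≡ (p1 | p2) & (p1 | ~p3) & (p2 | p2) & (p2 | ~p3) & p2   [distribute | over &]
≡ (p1 | ~p3) & p2   [simplify]

(p1 | ~p3) & p2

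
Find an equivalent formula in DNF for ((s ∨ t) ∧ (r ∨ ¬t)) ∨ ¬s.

((s ∨ t) ∧ (r ∨ ¬t)) ∨ ¬s
= (s ∧ r) ∨ (s ∧ ¬t) ∨ (t ∧ r) ∨ (t ∧ ¬t) ∨ ¬s   [distribute ∧ over ∨]
= (s ∧ r) ∨ (s ∧ ¬t) ∨ (t ∧ r) ∨ ¬s   [simplify]

(s ∧ r) ∨ (s ∧ ¬t) ∨ (t ∧ r) ∨ ¬s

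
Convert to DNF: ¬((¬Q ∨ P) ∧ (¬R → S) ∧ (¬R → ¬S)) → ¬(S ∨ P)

(¬Q ∧ R) ∨ (P ∧ R) ∨ (¬S ∧ ¬P)

¬((¬Q ∨ P) ∧ (¬R → S) ∧ (¬R → ¬S)) → ¬(S ∨ P)
≡ ¬¬((¬Q ∨ P) ∧ (¬R → S) ∧ (¬R → ¬S)) ∨ ¬(S ∨ P)   [eliminate →]
≡ ¬¬((¬Q ∨ P) ∧ (¬¬R ∨ S) ∧ (¬R → ¬S)) ∨ ¬(S ∨ P)   [eliminate →]
≡ ¬¬((¬Q ∨ P) ∧ (¬¬R ∨ S) ∧ (¬¬R ∨ ¬S)) ∨ ¬(S ∨ P)   [eliminate →]
≡ ((¬Q ∨ P) ∧ (¬¬R ∨ S) ∧ (¬¬R ∨ ¬S)) ∨ ¬(S ∨ P)   [double negation]
≡ ((¬Q ∨ P) ∧ (R ∨ S) ∧ (¬¬R ∨ ¬S)) ∨ ¬(S ∨ P)   [double negation]
≡ ((¬Q ∨ P) ∧ (R ∨ S) ∧ (R ∨ ¬S)) ∨ ¬(S ∨ P)   [double negation]
≡ ((¬Q ∨ P) ∧ (R ∨ S) ∧ (R ∨ ¬S)) ∨ (¬S ∧ ¬P)   [De Morgan]
≡ (¬Q ∧ R ∧ R) ∨ (¬Q ∧ R ∧ ¬S) ∨ (¬Q ∧ S ∧ R) ∨ (¬Q ∧ S ∧ ¬S) ∨ (P ∧ R ∧ R) ∨ (P ∧ R ∧ ¬S) ∨ (P ∧ S ∧ R) ∨ (P ∧ S ∧ ¬S) ∨ (¬S ∧ ¬P)   [distribute ∧ over ∨]
≡ (¬Q ∧ R) ∨ (P ∧ R) ∨ (¬S ∧ ¬P)   [simplify]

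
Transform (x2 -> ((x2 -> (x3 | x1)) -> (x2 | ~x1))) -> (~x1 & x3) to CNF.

(x2 | ~x1) & (x2 | x3) & (~x2 | ~x1) & (~x2 | x3) & (x1 | x3)

(x2 -> ((x2 -> (x3 | x1)) -> (x2 | ~x1))) -> (~x1 & x3)
= ~(x2 -> ((x2 -> (x3 | x1)) -> (x2 | ~x1))) | (~x1 & x3)   (eliminate ->)
= ~(~x2 | ((x2 -> (x3 | x1)) -> (x2 | ~x1))) | (~x1 & x3)   (eliminate ->)
= ~(~x2 | ~(x2 -> (x3 | x1)) | x2 | ~x1) | (~x1 & x3)   (eliminate ->)
= ~(~x2 | ~(~x2 | x3 | x1) | x2 | ~x1) | (~x1 & x3)   (eliminate ->)
= (~~x2 & ~~(~x2 | x3 | x1) & ~x2 & ~~x1) | (~x1 & x3)   (De Morgan)
= (x2 & ~~(~x2 | x3 | x1) & ~x2 & ~~x1) | (~x1 & x3)   (double negation)
= (x2 & (~x2 | x3 | x1) & ~x2 & ~~x1) | (~x1 & x3)   (double negation)
= (x2 & (~x2 | x3 | x1) & ~x2 & x1) | (~x1 & x3)   (double negation)
= (x2 | ~x1) & (x2 | x3) & (~x2 | x3 | x1 | ~x1) & (~x2 | x3 | x1 | x3) & (~x2 | ~x1) & (~x2 | x3) & (x1 | ~x1) & (x1 | x3)   (distribute | over &)
= (x2 | ~x1) & (x2 | x3) & (~x2 | ~x1) & (~x2 | x3) & (x1 | x3)   (simplify)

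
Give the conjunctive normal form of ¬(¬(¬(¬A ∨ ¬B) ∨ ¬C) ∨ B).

(A ∨ ¬C) ∧ (B ∨ ¬C) ∧ ¬B

¬(¬(¬(¬A ∨ ¬B) ∨ ¬C) ∨ B)
≡ ¬¬(¬(¬A ∨ ¬B) ∨ ¬C) ∧ ¬B   — De Morgan
≡ (¬(¬A ∨ ¬B) ∨ ¬C) ∧ ¬B   — double negation
≡ ((¬¬A ∧ ¬¬B) ∨ ¬C) ∧ ¬B   — De Morgan
≡ ((A ∧ ¬¬B) ∨ ¬C) ∧ ¬B   — double negation
≡ ((A ∧ B) ∨ ¬C) ∧ ¬B   — double negation
≡ (A ∨ ¬C) ∧ (B ∨ ¬C) ∧ ¬B   — distribute ∨ over ∧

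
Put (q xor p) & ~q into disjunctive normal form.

~q & p

(q xor p) & ~q
≡ ((q & ~p) | (~q & p)) & ~q   — expand xor
≡ (q & ~p & ~q) | (~q & p & ~q)   — distribute & over |
≡ ~q & p   — simplify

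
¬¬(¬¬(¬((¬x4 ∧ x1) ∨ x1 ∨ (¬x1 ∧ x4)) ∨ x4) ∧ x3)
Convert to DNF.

(¬x1 ∧ ¬x4 ∧ x3) ∨ (x4 ∧ x3)

¬¬(¬¬(¬((¬x4 ∧ x1) ∨ x1 ∨ (¬x1 ∧ x4)) ∨ x4) ∧ x3)
≡ ¬¬(¬((¬x4 ∧ x1) ∨ x1 ∨ (¬x1 ∧ x4)) ∨ x4) ∧ x3   (double negation)
≡ (¬((¬x4 ∧ x1) ∨ x1 ∨ (¬x1 ∧ x4)) ∨ x4) ∧ x3   (double negation)
≡ ((¬(¬x4 ∧ x1) ∧ ¬x1 ∧ ¬(¬x1 ∧ x4)) ∨ x4) ∧ x3   (De Morgan)
≡ (((¬¬x4 ∨ ¬x1) ∧ ¬x1 ∧ ¬(¬x1 ∧ x4)) ∨ x4) ∧ x3   (De Morgan)
≡ (((x4 ∨ ¬x1) ∧ ¬x1 ∧ ¬(¬x1 ∧ x4)) ∨ x4) ∧ x3   (double negation)
≡ (((x4 ∨ ¬x1) ∧ ¬x1 ∧ (¬¬x1 ∨ ¬x4)) ∨ x4) ∧ x3   (De Morgan)
≡ (((x4 ∨ ¬x1) ∧ ¬x1 ∧ (x1 ∨ ¬x4)) ∨ x4) ∧ x3   (double negation)
≡ (x4 ∧ ¬x1 ∧ x1 ∧ x3) ∨ (x4 ∧ ¬x1 ∧ ¬x4 ∧ x3) ∨ (¬x1 ∧ ¬x1 ∧ x1 ∧ x3) ∨ (¬x1 ∧ ¬x1 ∧ ¬x4 ∧ x3) ∨ (x4 ∧ x3)   (distribute ∧ over ∨)
≡ (¬x1 ∧ ¬x4 ∧ x3) ∨ (x4 ∧ x3)   (simplify)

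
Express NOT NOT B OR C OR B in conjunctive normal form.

NOT NOT B OR C OR B
= B OR C OR B   [double negation]
= B OR C   [simplify]

B OR C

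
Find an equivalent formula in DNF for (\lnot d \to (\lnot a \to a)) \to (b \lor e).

(\lnot d \to (\lnot a \to a)) \to (b \lor e)
= \lnot (\lnot d \to (\lnot a \to a)) \lor b \lor e   [eliminate \to]
= \lnot (\lnot \lnot d \lor (\lnot a \to a)) \lor b \lor e   [eliminate \to]
= \lnot (\lnot \lnot d \lor \lnot \lnot a \lor a) \lor b \lor e   [eliminate \to]
= (\lnot \lnot \lnot d \land \lnot \lnot \lnot a \land \lnot a) \lor b \lor e   [De Morgan]
= (\lnot d \land \lnot \lnot \lnot a \land \lnot a) \lor b \lor e   [double negation]
= (\lnot d \land \lnot a \land \lnot a) \lor b \lor e   [double negation]
= (\lnot d \land \lnot a) \lor b \lor e   [simplify]

(\lnot d \land \lnot a) \lor b \lor e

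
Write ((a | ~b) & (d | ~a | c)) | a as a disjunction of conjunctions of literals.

((a | ~b) & (d | ~a | c)) | a
≡ (a & d) | (a & ~a) | (a & c) | (~b & d) | (~b & ~a) | (~b & c) | a
≡ (~b & d) | (~b & ~a) | (~b & c) | a

(~b & d) | (~b & ~a) | (~b & c) | a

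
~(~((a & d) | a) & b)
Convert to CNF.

~(~((a & d) | a) & b)
⇔ ~~((a & d) | a) | ~b
⇔ (a & d) | a | ~b
⇔ (a | a | ~b) & (d | a | ~b)
⇔ a | ~b

a | ~b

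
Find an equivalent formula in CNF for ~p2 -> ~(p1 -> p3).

(p2 | p1) & (p2 | ~p3)

~p2 -> ~(p1 -> p3)
≡ ~~p2 | ~(p1 -> p3)   (eliminate ->)
≡ ~~p2 | ~(~p1 | p3)   (eliminate ->)
≡ p2 | ~(~p1 | p3)   (double negation)
≡ p2 | (~~p1 & ~p3)   (De Morgan)
≡ p2 | (p1 & ~p3)   (double negation)
≡ (p2 | p1) & (p2 | ~p3)   (distribute | over &)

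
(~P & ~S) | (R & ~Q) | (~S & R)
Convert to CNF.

(~P | R) & (~S | R) & (~S | ~Q)

(~P & ~S) | (R & ~Q) | (~S & R)
= (~P | R | ~S) & (~P | R | R) & (~P | ~Q | ~S) & (~P | ~Q | R) & (~S | R | ~S) & (~S | R | R) & (~S | ~Q | ~S) & (~S | ~Q | R)   (distribute | over &)
= (~P | R) & (~S | R) & (~S | ~Q)   (simplify)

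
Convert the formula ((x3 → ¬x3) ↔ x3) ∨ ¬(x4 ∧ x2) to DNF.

((x3 → ¬x3) ↔ x3) ∨ ¬(x4 ∧ x2)
≡ (((x3 → ¬x3) → x3) ∧ (x3 → (x3 → ¬x3))) ∨ ¬(x4 ∧ x2)
≡ ((¬(x3 → ¬x3) ∨ x3) ∧ (x3 → (x3 → ¬x3))) ∨ ¬(x4 ∧ x2)
≡ ((¬(¬x3 ∨ ¬x3) ∨ x3) ∧ (x3 → (x3 → ¬x3))) ∨ ¬(x4 ∧ x2)
≡ ((¬(¬x3 ∨ ¬x3) ∨ x3) ∧ (¬x3 ∨ (x3 → ¬x3))) ∨ ¬(x4 ∧ x2)
≡ ((¬(¬x3 ∨ ¬x3) ∨ x3) ∧ (¬x3 ∨ ¬x3 ∨ ¬x3)) ∨ ¬(x4 ∧ x2)
≡ (((¬¬x3 ∧ ¬¬x3) ∨ x3) ∧ (¬x3 ∨ ¬x3 ∨ ¬x3)) ∨ ¬(x4 ∧ x2)
≡ (((x3 ∧ ¬¬x3) ∨ x3) ∧ (¬x3 ∨ ¬x3 ∨ ¬x3)) ∨ ¬(x4 ∧ x2)
≡ (((x3 ∧ x3) ∨ x3) ∧ (¬x3 ∨ ¬x3 ∨ ¬x3)) ∨ ¬(x4 ∧ x2)
≡ (((x3 ∧ x3) ∨ x3) ∧ (¬x3 ∨ ¬x3 ∨ ¬x3)) ∨ ¬x4 ∨ ¬x2
≡ (x3 ∧ x3 ∧ ¬x3) ∨ (x3 ∧ x3 ∧ ¬x3) ∨ (x3 ∧ x3 ∧ ¬x3) ∨ (x3 ∧ ¬x3) ∨ (x3 ∧ ¬x3) ∨ (x3 ∧ ¬x3) ∨ ¬x4 ∨ ¬x2
≡ ¬x4 ∨ ¬x2

¬x4 ∨ ¬x2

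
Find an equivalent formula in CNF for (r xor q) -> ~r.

~r | q

(r xor q) -> ~r
= ~(r xor q) | ~r   [eliminate ->]
= ~((r | q) & ~(r & q)) | ~r   [expand xor]
= ~(r | q) | ~~(r & q) | ~r   [De Morgan]
= (~r & ~q) | ~~(r & q) | ~r   [De Morgan]
= (~r & ~q) | (r & q) | ~r   [double negation]
= (~r | r | ~r) & (~r | q | ~r) & (~q | r | ~r) & (~q | q | ~r)   [distribute | over &]
= ~r | q   [simplify]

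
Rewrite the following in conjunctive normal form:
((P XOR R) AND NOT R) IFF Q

((P XOR R) AND NOT R) IFF Q
≡ (((P XOR R) AND NOT R) IMPLIES Q) AND (Q IMPLIES ((P XOR R) AND NOT R))   (eliminate IFF)
≡ (NOT ((P XOR R) AND NOT R) OR Q) AND (Q IMPLIES ((P XOR R) AND NOT R))   (eliminate IMPLIES)
≡ (NOT ((P OR R) AND NOT (P AND R) AND NOT R) OR Q) AND (Q IMPLIES ((P XOR R) AND NOT R))   (expand XOR)
≡ (NOT ((P OR R) AND NOT (P AND R) AND NOT R) OR Q) AND (NOT Q OR ((P XOR R) AND NOT R))   (eliminate IMPLIES)
≡ (NOT ((P OR R) AND NOT (P AND R) AND NOT R) OR Q) AND (NOT Q OR ((P OR R) AND NOT (P AND R) AND NOT R))   (expand XOR)
≡ (NOT (P OR R) OR NOT NOT (P AND R) OR NOT NOT R OR Q) AND (NOT Q OR ((P OR R) AND NOT (P AND R) AND NOT R))   (De Morgan)
≡ ((NOT P AND NOT R) OR NOT NOT (P AND R) OR NOT NOT R OR Q) AND (NOT Q OR ((P OR R) AND NOT (P AND R) AND NOT R))   (De Morgan)
≡ ((NOT P AND NOT R) OR (P AND R) OR NOT NOT R OR Q) AND (NOT Q OR ((P OR R) AND NOT (P AND R) AND NOT R))   (double negation)
≡ ((NOT P AND NOT R) OR (P AND R) OR R OR Q) AND (NOT Q OR ((P OR R) AND NOT (P AND R) AND NOT R))   (double negation)
≡ ((NOT P AND NOT R) OR (P AND R) OR R OR Q) AND (NOT Q OR ((P OR R) AND (NOT P OR NOT R) AND NOT R))   (De Morgan)
≡ (NOT P OR P OR R OR Q) AND (NOT P OR R OR R OR Q) AND (NOT R OR P OR R OR Q) AND (NOT R OR R OR R OR Q) AND (NOT Q OR P OR R) AND (NOT Q OR NOT P OR NOT R) AND (NOT Q OR NOT R)   (distribute OR over AND)
≡ (NOT P OR R OR Q) AND (NOT Q OR P OR R) AND (NOT Q OR NOT R)   (simplify)

(NOT P OR R OR Q) AND (NOT Q OR P OR R) AND (NOT Q OR NOT R)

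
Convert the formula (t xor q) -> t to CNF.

(t xor q) -> t
≡ ~(t xor q) | t   [eliminate ->]
≡ ~((t | q) & ~(t & q)) | t   [expand xor]
≡ ~(t | q) | ~~(t & q) | t   [De Morgan]
≡ (~t & ~q) | ~~(t & q) | t   [De Morgan]
≡ (~t & ~q) | (t & q) | t   [double negation]
≡ (~t | t | t) & (~t | q | t) & (~q | t | t) & (~q | q | t)   [distribute | over &]
≡ ~q | t   [simplify]

~q | t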